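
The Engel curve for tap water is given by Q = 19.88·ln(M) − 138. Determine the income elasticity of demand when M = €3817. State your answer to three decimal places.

0.766

At M = 3817: Q = 25.955.
dQ/dM = 19.88/M = 0.00520828 at this income.
η = (dQ/dM)·(M/Q) = 0.00520828 × (3817/25.955) = 0.766.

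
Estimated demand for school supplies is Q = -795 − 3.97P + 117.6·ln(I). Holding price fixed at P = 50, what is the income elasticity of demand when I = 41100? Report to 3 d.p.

0.460

At P = 50, I = 41100: Q = 255.855.
Holding P constant, ∂Q/∂I = 117.6/I = 0.00286131.
η_I = (∂Q/∂I)·(I/Q) = 0.00286131 × (41100/255.855) = 0.460.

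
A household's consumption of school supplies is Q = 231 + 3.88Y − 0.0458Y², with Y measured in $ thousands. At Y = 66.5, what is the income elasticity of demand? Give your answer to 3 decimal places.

-0.513

At Y = 66.5: Q = 286.4810.
dQ/dY = 3.88 − 0.0916Y = -2.21140.
η = (dQ/dY)·(Y/Q) = -2.21140 × (66.5/286.4810) = -0.513.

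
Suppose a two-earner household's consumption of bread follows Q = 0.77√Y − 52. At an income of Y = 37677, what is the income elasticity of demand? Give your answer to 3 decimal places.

At Y = 37677: Q = 97.461.
dQ/dY = 0.77/(2√Y) = 0.00198346 at this income.
η = (dQ/dY)·(Y/Q) = 0.00198346 × (37677/97.461) = 0.767.

0.767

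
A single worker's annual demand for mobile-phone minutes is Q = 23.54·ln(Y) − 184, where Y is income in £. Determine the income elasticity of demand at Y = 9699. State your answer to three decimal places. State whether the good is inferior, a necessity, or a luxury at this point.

0.734 (necessity)

At Y = 9699: Q = 32.092.
dQ/dY = 23.54/Y = 0.00242705 at this income.
η = (dQ/dY)·(Y/Q) = 0.00242705 × (9699/32.092) = 0.734.
Since 0 < η < 1, the good is a necessity.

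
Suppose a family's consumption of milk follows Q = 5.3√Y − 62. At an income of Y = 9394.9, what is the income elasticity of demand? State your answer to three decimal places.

At Y = 9394.9: Q = 451.715.
dQ/dY = 5.3/(2√Y) = 0.0273401 at this income.
η = (dQ/dY)·(Y/Q) = 0.0273401 × (9394.9/451.715) = 0.569.

0.569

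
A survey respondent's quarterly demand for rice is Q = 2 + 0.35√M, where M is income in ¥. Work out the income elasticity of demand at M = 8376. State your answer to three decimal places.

At M = 8376: Q = 34.032.
dQ/dM = 0.35/(2√M) = 0.00191214 at this income.
η = (dQ/dM)·(M/Q) = 0.00191214 × (8376/34.032) = 0.471.

0.471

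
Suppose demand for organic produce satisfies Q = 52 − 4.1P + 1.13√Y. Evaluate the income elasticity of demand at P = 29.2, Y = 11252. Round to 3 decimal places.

At P = 29.2, Y = 11252: Q = 52.145.
Holding P constant, ∂Q/∂Y = 1.13/(2√Y) = 0.0053264.
η_Y = (∂Q/∂Y)·(Y/Q) = 0.0053264 × (11252/52.145) = 1.149.

1.149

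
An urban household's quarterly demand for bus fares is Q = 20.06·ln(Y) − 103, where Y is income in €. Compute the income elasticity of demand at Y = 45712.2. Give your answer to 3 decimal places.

At Y = 45712.2: Q = 112.246.
dQ/dY = 20.06/Y = 0.000438833 at this income.
η = (dQ/dY)·(Y/Q) = 0.000438833 × (45712.2/112.246) = 0.179.

0.179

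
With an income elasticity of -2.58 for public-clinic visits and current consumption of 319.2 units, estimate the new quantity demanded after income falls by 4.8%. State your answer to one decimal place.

%ΔQ ≈ η × %ΔI = -2.58 × (-4.8%) = 12.384%.
New Q ≈ 319.2 × (1 + 0.12384) = 358.7.

358.7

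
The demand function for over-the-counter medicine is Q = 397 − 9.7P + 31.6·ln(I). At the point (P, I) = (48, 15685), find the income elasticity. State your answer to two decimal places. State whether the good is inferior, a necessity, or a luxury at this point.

0.13 (necessity)

At P = 48, I = 15685: Q = 236.671.
Holding P constant, ∂Q/∂I = 31.6/I = 0.00201466.
η_I = (∂Q/∂I)·(I/Q) = 0.00201466 × (15685/236.671) = 0.13.
Since 0 < η < 1, this is a necessity.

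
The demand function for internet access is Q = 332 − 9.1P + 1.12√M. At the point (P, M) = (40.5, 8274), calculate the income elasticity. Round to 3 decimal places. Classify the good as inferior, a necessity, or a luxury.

At P = 40.5, M = 8274: Q = 65.327.
Holding P constant, ∂Q/∂M = 1.12/(2√M) = 0.00615645.
η_M = (∂Q/∂M)·(M/Q) = 0.00615645 × (8274/65.327) = 0.780.
Since 0 < η < 1, this is a necessity.

0.780 (necessity)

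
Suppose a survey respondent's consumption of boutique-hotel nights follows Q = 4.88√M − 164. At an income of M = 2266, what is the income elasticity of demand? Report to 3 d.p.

1.701

At M = 2266: Q = 68.300.
dQ/dM = 4.88/(2√M) = 0.0512578 at this income.
η = (dQ/dM)·(M/Q) = 0.0512578 × (2266/68.300) = 1.701.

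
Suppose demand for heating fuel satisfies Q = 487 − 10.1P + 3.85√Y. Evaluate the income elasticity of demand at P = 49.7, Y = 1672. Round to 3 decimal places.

At P = 49.7, Y = 1672: Q = 142.457.
Holding P constant, ∂Q/∂Y = 3.85/(2√Y) = 0.0470774.
η_Y = (∂Q/∂Y)·(Y/Q) = 0.0470774 × (1672/142.457) = 0.553.

0.553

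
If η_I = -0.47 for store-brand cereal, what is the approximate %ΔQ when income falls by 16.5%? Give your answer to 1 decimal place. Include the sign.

7.8%

%ΔQ ≈ η × %ΔI = -0.47 × (-16.5%) = 7.8%.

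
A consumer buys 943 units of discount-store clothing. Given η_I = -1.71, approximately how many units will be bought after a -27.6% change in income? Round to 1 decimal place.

%ΔQ ≈ η × %ΔI = -1.71 × (-27.6%) = 47.196%.
New Q ≈ 943 × (1 + 0.47196) = 1388.1.

1388.1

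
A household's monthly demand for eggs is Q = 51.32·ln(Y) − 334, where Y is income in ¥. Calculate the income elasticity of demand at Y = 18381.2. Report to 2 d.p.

At Y = 18381.2: Q = 169.915.
dQ/dY = 51.32/Y = 0.00279198 at this income.
η = (dQ/dY)·(Y/Q) = 0.00279198 × (18381.2/169.915) = 0.30.

0.30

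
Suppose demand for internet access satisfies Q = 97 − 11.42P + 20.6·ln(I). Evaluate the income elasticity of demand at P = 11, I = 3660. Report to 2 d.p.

0.15

At P = 11, I = 3660: Q = 140.407.
Holding P constant, ∂Q/∂I = 20.6/I = 0.00562842.
η_I = (∂Q/∂I)·(I/Q) = 0.00562842 × (3660/140.407) = 0.15.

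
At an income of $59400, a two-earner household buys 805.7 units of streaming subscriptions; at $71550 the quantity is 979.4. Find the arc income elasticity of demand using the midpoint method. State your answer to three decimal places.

1.049

ΔQ = 979.4 − 805.7 = 173.7; midpoint Q̄ = (805.7 + 979.4)/2 = 892.55.
ΔI = 71550 − 59400 = 12150; midpoint Ī = (59400 + 71550)/2 = 65475.
η = (ΔQ/Q̄) ÷ (ΔI/Ī) = (173.7/892.55) ÷ (12150/65475) = 1.049.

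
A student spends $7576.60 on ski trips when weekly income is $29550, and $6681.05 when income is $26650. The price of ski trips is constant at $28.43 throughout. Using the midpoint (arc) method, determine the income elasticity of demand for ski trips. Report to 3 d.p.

1.217

With a constant price, Q₁ = 7576.60/28.43 = 266.500 and Q₂ = 6681.05/28.43 = 235.000 (equivalently, work directly with expenditure since P cancels).
Midpoint %ΔQ = (6681.05 − 7576.60)/7128.83 = -0.12562; midpoint %ΔI = (26650 − 29550)/28100 = -0.10320.
η = -0.12562 / -0.10320 = 1.217.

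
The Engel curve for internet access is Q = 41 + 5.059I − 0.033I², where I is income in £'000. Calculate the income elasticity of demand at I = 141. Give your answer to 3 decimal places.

-6.095

At I = 141: Q = 98.2460.
dQ/dI = 5.059 − 0.066I = -4.24700.
η = (dQ/dI)·(I/Q) = -4.24700 × (141/98.2460) = -6.095.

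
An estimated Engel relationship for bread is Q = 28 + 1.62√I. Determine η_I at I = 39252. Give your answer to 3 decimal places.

At I = 39252: Q = 348.956.
dQ/dI = 1.62/(2√I) = 0.00408841 at this income.
η = (dQ/dI)·(I/Q) = 0.00408841 × (39252/348.956) = 0.460.

0.460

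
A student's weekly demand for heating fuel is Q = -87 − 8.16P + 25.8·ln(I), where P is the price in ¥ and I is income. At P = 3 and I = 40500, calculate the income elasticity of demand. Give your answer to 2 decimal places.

0.16

At P = 3, I = 40500: Q = 162.234.
Holding P constant, ∂Q/∂I = 25.8/I = 0.000637037.
η_I = (∂Q/∂I)·(I/Q) = 0.000637037 × (40500/162.234) = 0.16.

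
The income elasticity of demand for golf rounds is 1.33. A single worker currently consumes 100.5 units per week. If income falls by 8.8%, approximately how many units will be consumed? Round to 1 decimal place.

88.7

%ΔQ ≈ η × %ΔI = 1.33 × (-8.8%) = -11.704%.
New Q ≈ 100.5 × (1 − 0.11704) = 88.7.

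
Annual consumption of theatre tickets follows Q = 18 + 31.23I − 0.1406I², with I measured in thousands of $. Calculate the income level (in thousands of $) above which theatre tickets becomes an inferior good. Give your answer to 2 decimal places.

111.06

dQ/dI = 31.23 − 0.2812I.
The good is inferior where dQ/dI < 0. Setting dQ/dI = 0 gives I = 31.23 / 0.2812 = 111.06.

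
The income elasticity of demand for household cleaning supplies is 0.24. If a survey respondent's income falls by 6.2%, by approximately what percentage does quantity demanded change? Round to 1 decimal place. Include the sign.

-1.5%

%ΔQ ≈ η × %ΔI = 0.24 × (-6.2%) = -1.5%.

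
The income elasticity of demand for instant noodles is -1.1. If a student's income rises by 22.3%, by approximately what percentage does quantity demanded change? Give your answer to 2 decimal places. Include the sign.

-24.53%

%ΔQ ≈ η × %ΔI = -1.1 × 22.3% = -24.53%.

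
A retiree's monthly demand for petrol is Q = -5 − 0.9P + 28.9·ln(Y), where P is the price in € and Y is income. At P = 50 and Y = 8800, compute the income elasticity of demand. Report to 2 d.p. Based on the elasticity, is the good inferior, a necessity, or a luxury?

At P = 50, Y = 8800: Q = 212.484.
Holding P constant, ∂Q/∂Y = 28.9/Y = 0.00328409.
η_Y = (∂Q/∂Y)·(Y/Q) = 0.00328409 × (8800/212.484) = 0.14.
Since 0 < η < 1, this is a necessity.

0.14 (necessity)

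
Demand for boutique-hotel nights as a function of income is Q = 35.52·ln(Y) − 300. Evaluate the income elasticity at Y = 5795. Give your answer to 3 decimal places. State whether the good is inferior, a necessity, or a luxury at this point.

4.570 (luxury)

At Y = 5795: Q = 7.772.
dQ/dY = 35.52/Y = 0.00612942 at this income.
η = (dQ/dY)·(Y/Q) = 0.00612942 × (5795/7.772) = 4.570.
Since η > 1, the good is a luxury.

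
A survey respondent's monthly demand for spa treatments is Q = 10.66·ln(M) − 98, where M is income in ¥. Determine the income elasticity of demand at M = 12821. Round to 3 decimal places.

3.765

At M = 12821: Q = 2.831.
dQ/dM = 10.66/M = 0.000831448 at this income.
η = (dQ/dM)·(M/Q) = 0.000831448 × (12821/2.831) = 3.765.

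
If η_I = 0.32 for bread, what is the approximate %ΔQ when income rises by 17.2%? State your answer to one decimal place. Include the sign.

5.5%

%ΔQ ≈ η × %ΔI = 0.32 × 17.2% = 5.5%.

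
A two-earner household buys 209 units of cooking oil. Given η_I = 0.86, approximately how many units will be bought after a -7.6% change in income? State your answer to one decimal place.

%ΔQ ≈ η × %ΔI = 0.86 × (-7.6%) = -6.536%.
New Q ≈ 209 × (1 − 0.06536) = 195.3.

195.3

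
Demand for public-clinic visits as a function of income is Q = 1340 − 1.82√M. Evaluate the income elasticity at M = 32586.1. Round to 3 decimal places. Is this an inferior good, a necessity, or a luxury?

At M = 32586.1: Q = 1011.461.
dQ/dM = -1.82/(2√M) = -0.0050411 at this income.
η = (dQ/dM)·(M/Q) = -0.0050411 × (32586.1/1011.461) = -0.162.
Since η < 0, the good is an inferior good.

-0.162 (inferior good)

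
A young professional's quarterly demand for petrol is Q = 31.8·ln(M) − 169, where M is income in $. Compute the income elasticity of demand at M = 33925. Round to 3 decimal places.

0.195

At M = 33925: Q = 162.735.
dQ/dM = 31.8/M = 0.000937362 at this income.
η = (dQ/dM)·(M/Q) = 0.000937362 × (33925/162.735) = 0.195.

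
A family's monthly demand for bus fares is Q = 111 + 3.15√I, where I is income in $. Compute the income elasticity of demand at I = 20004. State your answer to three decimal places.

0.400

At I = 20004: Q = 556.522.
dQ/dI = 3.15/(2√I) = 0.0111358 at this income.
η = (dQ/dI)·(I/Q) = 0.0111358 × (20004/556.522) = 0.400.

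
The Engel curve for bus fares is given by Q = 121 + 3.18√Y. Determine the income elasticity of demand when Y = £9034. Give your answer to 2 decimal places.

At Y = 9034: Q = 423.251.
dQ/dY = 3.18/(2√Y) = 0.0167285 at this income.
η = (dQ/dY)·(Y/Q) = 0.0167285 × (9034/423.251) = 0.36.

0.36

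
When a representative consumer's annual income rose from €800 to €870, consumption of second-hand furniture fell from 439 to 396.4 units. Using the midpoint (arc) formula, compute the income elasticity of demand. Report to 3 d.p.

-1.217

ΔQ = 396.4 − 439 = -42.6; midpoint Q̄ = (439 + 396.4)/2 = 417.7.
ΔI = 870 − 800 = 70; midpoint Ī = (800 + 870)/2 = 835.
η = (ΔQ/Q̄) ÷ (ΔI/Ī) = (-42.6/417.7) ÷ (70/835) = -1.217.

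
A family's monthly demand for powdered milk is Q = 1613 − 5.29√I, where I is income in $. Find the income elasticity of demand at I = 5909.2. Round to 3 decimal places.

At I = 5909.2: Q = 1206.351.
dQ/dI = -5.29/(2√I) = -0.0344082 at this income.
η = (dQ/dI)·(I/Q) = -0.0344082 × (5909.2/1206.351) = -0.169.

-0.169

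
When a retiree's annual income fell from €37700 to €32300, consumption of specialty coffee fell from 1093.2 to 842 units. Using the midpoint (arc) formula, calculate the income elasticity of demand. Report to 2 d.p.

ΔQ = 842 − 1093.2 = -251.2; midpoint Q̄ = (1093.2 + 842)/2 = 967.6.
ΔI = 32300 − 37700 = -5400; midpoint Ī = (37700 + 32300)/2 = 35000.
η = (ΔQ/Q̄) ÷ (ΔI/Ī) = (-251.2/967.6) ÷ (-5400/35000) = 1.68.

1.68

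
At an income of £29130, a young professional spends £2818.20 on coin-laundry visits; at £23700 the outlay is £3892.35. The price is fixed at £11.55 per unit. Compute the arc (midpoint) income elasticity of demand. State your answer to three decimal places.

With a constant price, Q₁ = 2818.20/11.55 = 244.000 and Q₂ = 3892.35/11.55 = 337.000 (equivalently, work directly with expenditure since P cancels).
Midpoint %ΔQ = (3892.35 − 2818.20)/3355.27 = 0.32014; midpoint %ΔI = (23700 − 29130)/26415 = -0.20557.
η = 0.32014 / -0.20557 = -1.557.

-1.557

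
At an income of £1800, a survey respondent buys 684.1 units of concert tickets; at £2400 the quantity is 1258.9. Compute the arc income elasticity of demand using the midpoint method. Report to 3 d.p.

ΔQ = 1258.9 − 684.1 = 574.8; midpoint Q̄ = (684.1 + 1258.9)/2 = 971.5.
ΔI = 2400 − 1800 = 600; midpoint Ī = (1800 + 2400)/2 = 2100.
η = (ΔQ/Q̄) ÷ (ΔI/Ī) = (574.8/971.5) ÷ (600/2100) = 2.071.

2.071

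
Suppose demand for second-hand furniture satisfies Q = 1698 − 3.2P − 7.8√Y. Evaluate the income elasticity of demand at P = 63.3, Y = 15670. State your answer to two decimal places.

At P = 63.3, Y = 15670: Q = 519.037.
Holding P constant, ∂Q/∂Y = -7.8/(2√Y) = -0.0311552.
η_Y = (∂Q/∂Y)·(Y/Q) = -0.0311552 × (15670/519.037) = -0.94.

-0.94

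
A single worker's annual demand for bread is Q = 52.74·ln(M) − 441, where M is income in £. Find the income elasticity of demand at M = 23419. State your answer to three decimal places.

0.588

At M = 23419: Q = 89.633.
dQ/dM = 52.74/M = 0.00225202 at this income.
η = (dQ/dM)·(M/Q) = 0.00225202 × (23419/89.633) = 0.588.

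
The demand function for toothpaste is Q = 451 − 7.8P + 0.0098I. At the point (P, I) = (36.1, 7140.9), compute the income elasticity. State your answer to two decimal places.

At P = 36.1, I = 7140.9: Q = 239.401.
Holding P constant, ∂Q/∂I = 0.0098.
η_I = (∂Q/∂I)·(I/Q) = 0.0098 × (7140.9/239.401) = 0.29.

0.29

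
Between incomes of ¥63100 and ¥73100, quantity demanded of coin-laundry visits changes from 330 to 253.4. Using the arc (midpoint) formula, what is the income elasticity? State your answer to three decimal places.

-1.788

ΔQ = 253.4 − 330 = -76.6; midpoint Q̄ = (330 + 253.4)/2 = 291.7.
ΔI = 73100 − 63100 = 10000; midpoint Ī = (63100 + 73100)/2 = 68100.
η = (ΔQ/Q̄) ÷ (ΔI/Ī) = (-76.6/291.7) ÷ (10000/68100) = -1.788.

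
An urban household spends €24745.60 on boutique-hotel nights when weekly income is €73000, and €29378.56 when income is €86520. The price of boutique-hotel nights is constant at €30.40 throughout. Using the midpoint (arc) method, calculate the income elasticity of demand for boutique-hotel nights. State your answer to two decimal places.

With a constant price, Q₁ = 24745.60/30.40 = 814.000 and Q₂ = 29378.56/30.40 = 966.400 (equivalently, work directly with expenditure since P cancels).
Midpoint %ΔQ = (29378.56 − 24745.60)/27062.08 = 0.17120; midpoint %ΔI = (86520 − 73000)/79760 = 0.16951.
η = 0.17120 / 0.16951 = 1.01.

1.01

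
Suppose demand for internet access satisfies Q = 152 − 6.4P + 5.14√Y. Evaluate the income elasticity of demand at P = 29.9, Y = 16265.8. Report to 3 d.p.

0.532

At P = 29.9, Y = 16265.8: Q = 616.182.
Holding P constant, ∂Q/∂Y = 5.14/(2√Y) = 0.0201509.
η_Y = (∂Q/∂Y)·(Y/Q) = 0.0201509 × (16265.8/616.182) = 0.532.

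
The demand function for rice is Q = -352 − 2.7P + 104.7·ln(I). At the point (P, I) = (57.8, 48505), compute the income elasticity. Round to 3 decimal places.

At P = 57.8, I = 48505: Q = 621.593.
Holding P constant, ∂Q/∂I = 104.7/I = 0.00215854.
η_I = (∂Q/∂I)·(I/Q) = 0.00215854 × (48505/621.593) = 0.168.

0.168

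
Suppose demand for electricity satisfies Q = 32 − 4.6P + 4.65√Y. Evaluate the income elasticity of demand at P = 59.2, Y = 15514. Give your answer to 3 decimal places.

At P = 59.2, Y = 15514: Q = 338.862.
Holding P constant, ∂Q/∂Y = 4.65/(2√Y) = 0.0186664.
η_Y = (∂Q/∂Y)·(Y/Q) = 0.0186664 × (15514/338.862) = 0.855.

0.855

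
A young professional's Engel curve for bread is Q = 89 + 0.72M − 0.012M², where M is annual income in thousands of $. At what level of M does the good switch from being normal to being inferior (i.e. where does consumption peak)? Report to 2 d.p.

dQ/dM = 0.72 − 0.024M.
The good is inferior where dQ/dM < 0. Setting dQ/dM = 0 gives M = 0.72 / 0.024 = 30.00.

30.00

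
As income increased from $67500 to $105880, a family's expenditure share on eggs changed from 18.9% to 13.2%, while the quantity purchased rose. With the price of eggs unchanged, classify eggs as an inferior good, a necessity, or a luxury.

Quantity rises but the budget share falls as income rises, so 0 < η < 1.

necessity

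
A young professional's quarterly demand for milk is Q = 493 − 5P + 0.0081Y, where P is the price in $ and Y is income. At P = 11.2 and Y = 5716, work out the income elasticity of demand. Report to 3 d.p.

0.096

At P = 11.2, Y = 5716: Q = 483.300.
Holding P constant, ∂Q/∂Y = 0.0081.
η_Y = (∂Q/∂Y)·(Y/Q) = 0.0081 × (5716/483.300) = 0.096.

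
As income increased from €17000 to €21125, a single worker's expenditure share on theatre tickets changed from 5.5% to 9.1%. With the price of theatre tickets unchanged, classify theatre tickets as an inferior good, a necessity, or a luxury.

The budget share rises as income rises, so η > 1.

luxury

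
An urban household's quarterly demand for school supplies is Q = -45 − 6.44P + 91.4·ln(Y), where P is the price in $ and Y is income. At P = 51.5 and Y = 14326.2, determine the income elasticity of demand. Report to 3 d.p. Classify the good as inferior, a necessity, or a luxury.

0.184 (necessity)

At P = 51.5, Y = 14326.2: Q = 498.024.
Holding P constant, ∂Q/∂Y = 91.4/Y = 0.00637992.
η_Y = (∂Q/∂Y)·(Y/Q) = 0.00637992 × (14326.2/498.024) = 0.184.
Since 0 < η < 1, this is a necessity.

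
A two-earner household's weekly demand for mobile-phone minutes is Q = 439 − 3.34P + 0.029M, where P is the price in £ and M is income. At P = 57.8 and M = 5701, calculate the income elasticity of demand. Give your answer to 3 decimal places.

At P = 57.8, M = 5701: Q = 411.277.
Holding P constant, ∂Q/∂M = 0.029.
η_M = (∂Q/∂M)·(M/Q) = 0.029 × (5701/411.277) = 0.402.

0.402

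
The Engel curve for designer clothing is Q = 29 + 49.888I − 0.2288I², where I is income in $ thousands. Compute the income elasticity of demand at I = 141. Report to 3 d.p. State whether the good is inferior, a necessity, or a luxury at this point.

At I = 141: Q = 2514.4352.
dQ/dI = 49.888 − 0.4576I = -14.63360.
η = (dQ/dI)·(I/Q) = -14.63360 × (141/2514.4352) = -0.821.
η < 0 ⇒ inferior good.

-0.821 (inferior good)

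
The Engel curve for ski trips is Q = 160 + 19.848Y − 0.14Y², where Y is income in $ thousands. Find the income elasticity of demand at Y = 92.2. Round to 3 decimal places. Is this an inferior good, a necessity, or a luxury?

-0.688 (inferior good)

At Y = 92.2: Q = 799.8680.
dQ/dY = 19.848 − 0.28Y = -5.96800.
η = (dQ/dY)·(Y/Q) = -5.96800 × (92.2/799.8680) = -0.688.
η < 0 ⇒ inferior good.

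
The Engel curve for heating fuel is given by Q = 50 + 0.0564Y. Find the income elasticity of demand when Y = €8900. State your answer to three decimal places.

At Y = 8900: Q = 551.960.
dQ/dY = 0.0564.
η = (dQ/dY)·(Y/Q) = 0.0564 × (8900/551.960) = 0.909.

0.909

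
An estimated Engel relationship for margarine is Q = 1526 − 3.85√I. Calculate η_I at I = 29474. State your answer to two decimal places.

-0.38

At I = 29474: Q = 865.032.
dQ/dI = -3.85/(2√I) = -0.0112127 at this income.
η = (dQ/dI)·(I/Q) = -0.0112127 × (29474/865.032) = -0.38.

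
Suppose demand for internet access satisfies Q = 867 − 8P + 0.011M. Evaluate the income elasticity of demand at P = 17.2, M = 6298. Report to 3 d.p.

At P = 17.2, M = 6298: Q = 798.678.
Holding P constant, ∂Q/∂M = 0.011.
η_M = (∂Q/∂M)·(M/Q) = 0.011 × (6298/798.678) = 0.087.

0.087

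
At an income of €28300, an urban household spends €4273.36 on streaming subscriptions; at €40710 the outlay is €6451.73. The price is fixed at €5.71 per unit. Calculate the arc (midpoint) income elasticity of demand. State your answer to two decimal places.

1.13

With a constant price, Q₁ = 4273.36/5.71 = 748.399 and Q₂ = 6451.73/5.71 = 1129.900 (equivalently, work directly with expenditure since P cancels).
Midpoint %ΔQ = (6451.73 − 4273.36)/5362.55 = 0.40622; midpoint %ΔI = (40710 − 28300)/34505 = 0.35966.
η = 0.40622 / 0.35966 = 1.13.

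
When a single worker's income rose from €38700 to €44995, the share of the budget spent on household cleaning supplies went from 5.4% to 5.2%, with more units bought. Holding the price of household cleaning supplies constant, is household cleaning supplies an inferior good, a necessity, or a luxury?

necessity

Quantity rises but the budget share falls as income rises, so 0 < η < 1.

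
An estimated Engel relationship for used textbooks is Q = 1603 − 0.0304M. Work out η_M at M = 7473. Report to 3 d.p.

-0.165

At M = 7473: Q = 1375.821.
dQ/dM = −0.0304.
η = (dQ/dM)·(M/Q) = -0.0304 × (7473/1375.821) = -0.165.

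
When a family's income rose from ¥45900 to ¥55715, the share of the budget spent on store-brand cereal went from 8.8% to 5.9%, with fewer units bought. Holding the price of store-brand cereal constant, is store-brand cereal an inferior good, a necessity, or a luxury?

Quantity demanded falls as income rises, so η < 0.

inferior good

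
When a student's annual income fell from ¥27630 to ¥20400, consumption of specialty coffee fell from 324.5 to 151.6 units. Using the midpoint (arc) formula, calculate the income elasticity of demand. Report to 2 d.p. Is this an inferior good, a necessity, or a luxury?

ΔQ = 151.6 − 324.5 = -172.9; midpoint Q̄ = (324.5 + 151.6)/2 = 238.05.
ΔI = 20400 − 27630 = -7230; midpoint Ī = (27630 + 20400)/2 = 24015.
η = (ΔQ/Q̄) ÷ (ΔI/Ī) = (-172.9/238.05) ÷ (-7230/24015) = 2.41.
η > 1 ⇒ luxury.

2.41 (luxury)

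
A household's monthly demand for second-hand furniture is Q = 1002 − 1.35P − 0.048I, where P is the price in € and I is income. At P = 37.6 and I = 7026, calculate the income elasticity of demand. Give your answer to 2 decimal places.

At P = 37.6, I = 7026: Q = 613.992.
Holding P constant, ∂Q/∂I = −0.048.
η_I = (∂Q/∂I)·(I/Q) = -0.048 × (7026/613.992) = -0.55.

-0.55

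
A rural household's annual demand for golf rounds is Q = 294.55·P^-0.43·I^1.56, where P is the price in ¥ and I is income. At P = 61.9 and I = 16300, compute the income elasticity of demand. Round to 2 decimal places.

1.56

For a multiplicative demand Q = A·P^α·I^β, the income elasticity is β everywhere.
Here β = 1.56, so η = 1.56.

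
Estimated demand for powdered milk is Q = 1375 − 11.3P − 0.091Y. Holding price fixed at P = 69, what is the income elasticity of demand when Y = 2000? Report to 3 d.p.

At P = 69, Y = 2000: Q = 413.300.
Holding P constant, ∂Q/∂Y = −0.091.
η_Y = (∂Q/∂Y)·(Y/Q) = -0.091 × (2000/413.300) = -0.440.

-0.440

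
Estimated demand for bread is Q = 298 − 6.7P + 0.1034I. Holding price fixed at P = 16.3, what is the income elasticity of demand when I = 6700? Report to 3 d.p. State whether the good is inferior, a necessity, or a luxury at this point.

At P = 16.3, I = 6700: Q = 881.570.
Holding P constant, ∂Q/∂I = 0.1034.
η_I = (∂Q/∂I)·(I/Q) = 0.1034 × (6700/881.570) = 0.786.
Since 0 < η < 1, this is a necessity.

0.786 (necessity)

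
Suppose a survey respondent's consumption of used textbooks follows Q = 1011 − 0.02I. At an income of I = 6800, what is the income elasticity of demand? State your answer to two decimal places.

-0.16

At I = 6800: Q = 875.000.
dQ/dI = −0.02.
η = (dQ/dI)·(I/Q) = -0.02 × (6800/875.000) = -0.16.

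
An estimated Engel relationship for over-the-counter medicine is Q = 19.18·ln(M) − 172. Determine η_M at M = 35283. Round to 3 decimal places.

At M = 35283: Q = 28.837.
dQ/dM = 19.18/M = 0.000543605 at this income.
η = (dQ/dM)·(M/Q) = 0.000543605 × (35283/28.837) = 0.665.

0.665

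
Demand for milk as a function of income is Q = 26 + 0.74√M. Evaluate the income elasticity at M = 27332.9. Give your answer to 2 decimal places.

At M = 27332.9: Q = 148.342.
dQ/dM = 0.74/(2√M) = 0.00223799 at this income.
η = (dQ/dM)·(M/Q) = 0.00223799 × (27332.9/148.342) = 0.41.

0.41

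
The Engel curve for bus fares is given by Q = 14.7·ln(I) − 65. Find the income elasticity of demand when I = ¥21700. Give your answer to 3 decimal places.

At I = 21700: Q = 81.780.
dQ/dI = 14.7/I = 0.000677419 at this income.
η = (dQ/dI)·(I/Q) = 0.000677419 × (21700/81.780) = 0.180.

0.180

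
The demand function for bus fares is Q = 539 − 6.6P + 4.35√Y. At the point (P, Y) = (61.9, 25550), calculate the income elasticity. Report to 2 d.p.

0.42

At P = 61.9, Y = 25550: Q = 825.780.
Holding P constant, ∂Q/∂Y = 4.35/(2√Y) = 0.013607.
η_Y = (∂Q/∂Y)·(Y/Q) = 0.013607 × (25550/825.780) = 0.42.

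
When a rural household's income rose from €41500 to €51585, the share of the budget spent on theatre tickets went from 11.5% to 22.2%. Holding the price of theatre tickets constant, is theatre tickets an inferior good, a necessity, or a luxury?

The budget share rises as income rises, so η > 1.

luxury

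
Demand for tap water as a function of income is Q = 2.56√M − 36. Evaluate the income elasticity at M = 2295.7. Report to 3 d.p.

At M = 2295.7: Q = 86.658.
dQ/dM = 2.56/(2√M) = 0.0267148 at this income.
η = (dQ/dM)·(M/Q) = 0.0267148 × (2295.7/86.658) = 0.708.

0.708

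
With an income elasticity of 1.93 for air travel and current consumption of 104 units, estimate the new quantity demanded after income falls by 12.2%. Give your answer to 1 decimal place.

%ΔQ ≈ η × %ΔI = 1.93 × (-12.2%) = -23.546%.
New Q ≈ 104 × (1 − 0.23546) = 79.5.

79.5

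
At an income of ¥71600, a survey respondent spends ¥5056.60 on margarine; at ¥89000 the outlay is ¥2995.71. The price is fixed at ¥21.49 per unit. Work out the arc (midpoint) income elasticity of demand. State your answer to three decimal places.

With a constant price, Q₁ = 5056.60/21.49 = 235.300 and Q₂ = 2995.71/21.49 = 139.400 (equivalently, work directly with expenditure since P cancels).
Midpoint %ΔQ = (2995.71 − 5056.60)/4026.16 = -0.51188; midpoint %ΔI = (89000 − 71600)/80300 = 0.21669.
η = -0.51188 / 0.21669 = -2.362.

-2.362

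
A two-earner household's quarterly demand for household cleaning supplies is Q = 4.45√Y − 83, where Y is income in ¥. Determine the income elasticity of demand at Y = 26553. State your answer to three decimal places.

0.565

At Y = 26553: Q = 642.132.
dQ/dY = 4.45/(2√Y) = 0.0136544 at this income.
η = (dQ/dY)·(Y/Q) = 0.0136544 × (26553/642.132) = 0.565.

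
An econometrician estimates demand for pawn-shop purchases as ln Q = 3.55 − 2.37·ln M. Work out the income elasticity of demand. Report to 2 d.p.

-2.37

In a log-linear demand, the coefficient on ln M is the income elasticity.
So η = -2.37.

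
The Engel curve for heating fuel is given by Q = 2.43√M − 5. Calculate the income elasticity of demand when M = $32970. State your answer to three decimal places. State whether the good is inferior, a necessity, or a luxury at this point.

0.506 (necessity)

At M = 32970: Q = 436.231.
dQ/dM = 2.43/(2√M) = 0.0066914 at this income.
η = (dQ/dM)·(M/Q) = 0.0066914 × (32970/436.231) = 0.506.
Since 0 < η < 1, the good is a necessity.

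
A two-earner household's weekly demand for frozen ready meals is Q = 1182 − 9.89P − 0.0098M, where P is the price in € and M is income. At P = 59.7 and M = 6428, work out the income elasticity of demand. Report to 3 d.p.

-0.119

At P = 59.7, M = 6428: Q = 528.573.
Holding P constant, ∂Q/∂M = −0.0098.
η_M = (∂Q/∂M)·(M/Q) = -0.0098 × (6428/528.573) = -0.119.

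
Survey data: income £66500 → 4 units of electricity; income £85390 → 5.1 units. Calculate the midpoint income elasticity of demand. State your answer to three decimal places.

0.972

ΔQ = 5.1 − 4 = 1.1; midpoint Q̄ = (4 + 5.1)/2 = 4.55.
ΔI = 85390 − 66500 = 18890; midpoint Ī = (66500 + 85390)/2 = 75945.
η = (ΔQ/Q̄) ÷ (ΔI/Ī) = (1.1/4.55) ÷ (18890/75945) = 0.972.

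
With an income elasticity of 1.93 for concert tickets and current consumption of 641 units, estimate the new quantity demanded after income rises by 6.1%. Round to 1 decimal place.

%ΔQ ≈ η × %ΔI = 1.93 × 6.1% = 11.773%.
New Q ≈ 641 × (1 + 0.11773) = 716.5.

716.5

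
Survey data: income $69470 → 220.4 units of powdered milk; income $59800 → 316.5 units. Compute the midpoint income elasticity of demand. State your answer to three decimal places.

ΔQ = 316.5 − 220.4 = 96.1; midpoint Q̄ = (220.4 + 316.5)/2 = 268.45.
ΔI = 59800 − 69470 = -9670; midpoint Ī = (69470 + 59800)/2 = 64635.
η = (ΔQ/Q̄) ÷ (ΔI/Ī) = (96.1/268.45) ÷ (-9670/64635) = -2.393.

-2.393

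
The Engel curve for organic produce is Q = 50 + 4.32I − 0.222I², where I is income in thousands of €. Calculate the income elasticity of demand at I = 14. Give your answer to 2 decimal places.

At I = 14: Q = 66.9680.
dQ/dI = 4.32 − 0.444I = -1.89600.
η = (dQ/dI)·(I/Q) = -1.89600 × (14/66.9680) = -0.40.

-0.40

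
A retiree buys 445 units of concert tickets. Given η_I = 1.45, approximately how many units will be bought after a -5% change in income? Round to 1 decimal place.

%ΔQ ≈ η × %ΔI = 1.45 × (-5%) = -7.25%.
New Q ≈ 445 × (1 − 0.0725) = 412.7.

412.7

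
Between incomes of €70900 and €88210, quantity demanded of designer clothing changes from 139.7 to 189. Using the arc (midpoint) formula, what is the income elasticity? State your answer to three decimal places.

ΔQ = 189 − 139.7 = 49.3; midpoint Q̄ = (139.7 + 189)/2 = 164.35.
ΔI = 88210 − 70900 = 17310; midpoint Ī = (70900 + 88210)/2 = 79555.
η = (ΔQ/Q̄) ÷ (ΔI/Ī) = (49.3/164.35) ÷ (17310/79555) = 1.379.

1.379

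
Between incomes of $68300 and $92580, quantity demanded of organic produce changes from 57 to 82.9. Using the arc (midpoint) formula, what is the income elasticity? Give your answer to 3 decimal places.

1.227

ΔQ = 82.9 − 57 = 25.9; midpoint Q̄ = (57 + 82.9)/2 = 69.95.
ΔI = 92580 − 68300 = 24280; midpoint Ī = (68300 + 92580)/2 = 80440.
η = (ΔQ/Q̄) ÷ (ΔI/Ī) = (25.9/69.95) ÷ (24280/80440) = 1.227.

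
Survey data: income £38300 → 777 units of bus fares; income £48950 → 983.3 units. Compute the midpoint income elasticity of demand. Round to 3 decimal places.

0.960

ΔQ = 983.3 − 777 = 206.3; midpoint Q̄ = (777 + 983.3)/2 = 880.15.
ΔI = 48950 − 38300 = 10650; midpoint Ī = (38300 + 48950)/2 = 43625.
η = (ΔQ/Q̄) ÷ (ΔI/Ī) = (206.3/880.15) ÷ (10650/43625) = 0.960.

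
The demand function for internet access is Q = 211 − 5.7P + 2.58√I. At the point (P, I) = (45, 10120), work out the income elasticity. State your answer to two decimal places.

At P = 45, I = 10120: Q = 214.043.
Holding P constant, ∂Q/∂I = 2.58/(2√I) = 0.0128233.
η_I = (∂Q/∂I)·(I/Q) = 0.0128233 × (10120/214.043) = 0.61.

0.61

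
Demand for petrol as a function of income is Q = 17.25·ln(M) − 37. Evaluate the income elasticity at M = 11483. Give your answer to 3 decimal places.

0.139

At M = 11483: Q = 124.264.
dQ/dM = 17.25/M = 0.00150222 at this income.
η = (dQ/dM)·(M/Q) = 0.00150222 × (11483/124.264) = 0.139.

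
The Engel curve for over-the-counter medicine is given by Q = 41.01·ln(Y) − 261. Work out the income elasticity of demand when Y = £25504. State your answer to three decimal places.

0.264

At Y = 25504: Q = 155.112.
dQ/dY = 41.01/Y = 0.00160798 at this income.
η = (dQ/dY)·(Y/Q) = 0.00160798 × (25504/155.112) = 0.264.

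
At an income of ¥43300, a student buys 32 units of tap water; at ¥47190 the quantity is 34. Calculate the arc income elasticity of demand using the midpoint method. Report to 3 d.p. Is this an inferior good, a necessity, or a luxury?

0.705 (necessity)

ΔQ = 34 − 32 = 2; midpoint Q̄ = (32 + 34)/2 = 33.
ΔI = 47190 − 43300 = 3890; midpoint Ī = (43300 + 47190)/2 = 45245.
η = (ΔQ/Q̄) ÷ (ΔI/Ī) = (2/33) ÷ (3890/45245) = 0.705.
0 < η < 1 ⇒ necessity.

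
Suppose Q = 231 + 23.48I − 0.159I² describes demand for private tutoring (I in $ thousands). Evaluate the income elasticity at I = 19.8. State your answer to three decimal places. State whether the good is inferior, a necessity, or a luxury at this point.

At I = 19.8: Q = 633.5696.
dQ/dI = 23.48 − 0.318I = 17.18360.
η = (dQ/dI)·(I/Q) = 17.18360 × (19.8/633.5696) = 0.537.
0 < η < 1 ⇒ necessity.

0.537 (necessity)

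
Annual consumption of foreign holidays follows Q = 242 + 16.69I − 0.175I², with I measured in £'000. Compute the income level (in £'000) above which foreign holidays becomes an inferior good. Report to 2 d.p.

dQ/dI = 16.69 − 0.35I.
The good is inferior where dQ/dI < 0. Setting dQ/dI = 0 gives I = 16.69 / 0.35 = 47.69.

47.69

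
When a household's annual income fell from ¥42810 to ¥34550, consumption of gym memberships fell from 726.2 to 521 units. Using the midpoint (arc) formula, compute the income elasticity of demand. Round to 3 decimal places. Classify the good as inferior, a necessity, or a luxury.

1.541 (luxury)

ΔQ = 521 − 726.2 = -205.2; midpoint Q̄ = (726.2 + 521)/2 = 623.6.
ΔI = 34550 − 42810 = -8260; midpoint Ī = (42810 + 34550)/2 = 38680.
η = (ΔQ/Q̄) ÷ (ΔI/Ī) = (-205.2/623.6) ÷ (-8260/38680) = 1.541.
η > 1 ⇒ luxury.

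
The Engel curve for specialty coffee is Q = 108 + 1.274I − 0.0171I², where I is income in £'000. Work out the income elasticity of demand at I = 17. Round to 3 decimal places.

At I = 17: Q = 124.7161.
dQ/dI = 1.274 − 0.0342I = 0.69260.
η = (dQ/dI)·(I/Q) = 0.69260 × (17/124.7161) = 0.094.

0.094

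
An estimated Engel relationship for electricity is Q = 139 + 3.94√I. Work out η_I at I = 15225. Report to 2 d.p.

0.39

At I = 15225: Q = 625.155.
dQ/dI = 3.94/(2√I) = 0.0159657 at this income.
η = (dQ/dI)·(I/Q) = 0.0159657 × (15225/625.155) = 0.39.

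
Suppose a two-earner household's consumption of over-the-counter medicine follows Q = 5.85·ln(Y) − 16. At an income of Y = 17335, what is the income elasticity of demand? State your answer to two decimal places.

At Y = 17335: Q = 41.099.
dQ/dY = 5.85/Y = 0.000337468 at this income.
η = (dQ/dY)·(Y/Q) = 0.000337468 × (17335/41.099) = 0.14.

0.14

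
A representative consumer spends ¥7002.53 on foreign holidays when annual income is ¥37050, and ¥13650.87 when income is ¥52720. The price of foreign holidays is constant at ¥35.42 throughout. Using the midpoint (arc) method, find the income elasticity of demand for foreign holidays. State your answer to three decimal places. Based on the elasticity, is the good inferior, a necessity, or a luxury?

With a constant price, Q₁ = 7002.53/35.42 = 197.700 and Q₂ = 13650.87/35.42 = 385.400 (equivalently, work directly with expenditure since P cancels).
Midpoint %ΔQ = (13650.87 − 7002.53)/10326.70 = 0.64380; midpoint %ΔI = (52720 − 37050)/44885 = 0.34911.
η = 0.64380 / 0.34911 = 1.844.
η > 1 ⇒ luxury.

1.844 (luxury)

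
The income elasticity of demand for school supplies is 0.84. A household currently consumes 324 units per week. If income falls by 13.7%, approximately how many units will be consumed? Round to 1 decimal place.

%ΔQ ≈ η × %ΔI = 0.84 × (-13.7%) = -11.508%.
New Q ≈ 324 × (1 − 0.11508) = 286.7.

286.7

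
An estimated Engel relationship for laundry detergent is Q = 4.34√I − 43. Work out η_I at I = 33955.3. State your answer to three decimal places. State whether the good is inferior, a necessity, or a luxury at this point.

At I = 33955.3: Q = 756.730.
dQ/dI = 4.34/(2√I) = 0.0117762 at this income.
η = (dQ/dI)·(I/Q) = 0.0117762 × (33955.3/756.730) = 0.528.
Since 0 < η < 1, the good is a necessity.

0.528 (necessity)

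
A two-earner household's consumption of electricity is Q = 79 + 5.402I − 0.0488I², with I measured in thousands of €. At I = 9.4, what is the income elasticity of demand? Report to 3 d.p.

At I = 9.4: Q = 125.4668.
dQ/dI = 5.402 − 0.0976I = 4.48456.
η = (dQ/dI)·(I/Q) = 4.48456 × (9.4/125.4668) = 0.336.

0.336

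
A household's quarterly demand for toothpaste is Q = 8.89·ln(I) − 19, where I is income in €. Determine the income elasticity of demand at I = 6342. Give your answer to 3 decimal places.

At I = 6342: Q = 58.832.
dQ/dI = 8.89/I = 0.00140177 at this income.
η = (dQ/dI)·(I/Q) = 0.00140177 × (6342/58.832) = 0.151.

0.151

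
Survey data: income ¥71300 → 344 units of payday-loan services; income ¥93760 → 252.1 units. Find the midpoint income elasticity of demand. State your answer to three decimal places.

-1.133

ΔQ = 252.1 − 344 = -91.9; midpoint Q̄ = (344 + 252.1)/2 = 298.05.
ΔI = 93760 − 71300 = 22460; midpoint Ī = (71300 + 93760)/2 = 82530.
η = (ΔQ/Q̄) ÷ (ΔI/Ī) = (-91.9/298.05) ÷ (22460/82530) = -1.133.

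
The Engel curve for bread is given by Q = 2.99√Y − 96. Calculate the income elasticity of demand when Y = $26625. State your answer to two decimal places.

0.62

At Y = 26625: Q = 391.883.
dQ/dY = 2.99/(2√Y) = 0.00916213 at this income.
η = (dQ/dY)·(Y/Q) = 0.00916213 × (26625/391.883) = 0.62.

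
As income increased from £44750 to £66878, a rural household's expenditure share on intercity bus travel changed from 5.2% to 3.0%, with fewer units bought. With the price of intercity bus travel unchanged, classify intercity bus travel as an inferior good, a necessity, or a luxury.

inferior good

Quantity demanded falls as income rises, so η < 0.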